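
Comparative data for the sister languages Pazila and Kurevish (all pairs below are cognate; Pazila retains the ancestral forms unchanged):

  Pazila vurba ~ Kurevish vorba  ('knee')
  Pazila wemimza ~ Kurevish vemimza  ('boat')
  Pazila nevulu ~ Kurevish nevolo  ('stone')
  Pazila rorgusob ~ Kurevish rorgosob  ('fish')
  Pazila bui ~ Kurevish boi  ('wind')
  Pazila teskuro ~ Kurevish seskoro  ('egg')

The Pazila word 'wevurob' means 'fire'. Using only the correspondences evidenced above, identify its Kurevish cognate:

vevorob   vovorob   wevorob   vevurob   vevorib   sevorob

vevorob

wemimza ~ vemimza — Pazila w corresponds to Kurevish v word-initially before a front vowel.
vurba ~ vorba, teskuro ~ seskoro — Pazila u corresponds to Kurevish o after a consonant, before r.
Applying these to Pazila 'wevurob':
  wevurob → vevurob   (w→v word-initially before a front vowel)
  vevurob → vevorob   (u→o after a consonant, before r)
So the Kurevish cognate is 'vevorob'.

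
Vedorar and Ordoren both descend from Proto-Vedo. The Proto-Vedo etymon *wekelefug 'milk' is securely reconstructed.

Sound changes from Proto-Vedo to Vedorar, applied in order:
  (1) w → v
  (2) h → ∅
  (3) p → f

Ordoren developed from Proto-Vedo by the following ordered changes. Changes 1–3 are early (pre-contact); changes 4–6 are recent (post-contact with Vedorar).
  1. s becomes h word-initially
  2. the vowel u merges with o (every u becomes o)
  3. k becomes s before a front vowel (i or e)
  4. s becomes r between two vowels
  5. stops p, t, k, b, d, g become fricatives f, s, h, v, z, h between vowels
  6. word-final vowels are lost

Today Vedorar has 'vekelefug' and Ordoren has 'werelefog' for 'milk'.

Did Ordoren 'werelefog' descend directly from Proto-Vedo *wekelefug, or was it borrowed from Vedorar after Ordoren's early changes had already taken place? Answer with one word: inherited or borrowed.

inherited

If inherited, *wekelefug would pass through all of Ordoren's changes:
Ordoren: *wekelefug
  wekelefug (rule 1 does not apply)
  wekelefug → wekelefog   [vowel merger]
  wekelefog → weselefog   [palatalisation]
  weselefog → werelefog   [rhotacism]
  werelefog (rule 5 does not apply)
  werelefog (rule 6 does not apply)
  giving Ordoren werelefog.
If borrowed from Vedorar 'vekelefug' after the early changes, it would undergo only the recent ones:
  rule 4 (rhotacism): no change (vekelefug)
  rule 5 (intervocalic lenition): vekelefug → vehelefug
  rule 6 (apocope): no change (vehelefug)
  ⇒ as a loan: vehelefug
Ordoren 'werelefog' matches the inherited outcome exactly, so it is an inherited cognate, not a loan.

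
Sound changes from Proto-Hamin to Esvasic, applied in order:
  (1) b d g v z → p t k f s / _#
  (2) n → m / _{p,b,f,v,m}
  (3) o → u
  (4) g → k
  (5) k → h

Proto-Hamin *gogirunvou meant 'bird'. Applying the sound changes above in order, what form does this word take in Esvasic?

huhirumvuu

Esvasic: start from *gogirunvou.
  rule 1: no change — gogirunvou
  rule 2 (nasal place assimilation): gogirunvou → gogirumvou
  rule 3 (vowel merger): gogirumvou → gugirumvuu
  rule 4 (unconditioned shift): gugirumvuu → kukirumvuu
  rule 5 (unconditioned shift): kukirumvuu → huhirumvuu
  ⇒ Esvasic huhirumvuu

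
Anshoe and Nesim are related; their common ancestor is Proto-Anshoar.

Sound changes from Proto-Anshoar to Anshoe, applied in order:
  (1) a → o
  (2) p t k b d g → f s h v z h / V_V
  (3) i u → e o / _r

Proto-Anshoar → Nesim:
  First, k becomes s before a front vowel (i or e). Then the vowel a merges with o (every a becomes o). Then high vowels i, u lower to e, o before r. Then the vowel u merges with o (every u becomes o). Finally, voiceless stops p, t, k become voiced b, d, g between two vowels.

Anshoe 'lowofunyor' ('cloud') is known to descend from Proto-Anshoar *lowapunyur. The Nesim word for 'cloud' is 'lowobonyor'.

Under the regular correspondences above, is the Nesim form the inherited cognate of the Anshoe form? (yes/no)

Derive the expected Nesim reflex of *lowapunyur:
Nesim: *lowapunyur > lowopunyur > lowopunyor > lowoponyor > lowobonyor  (by vowel merger, pre-rhotic lowering, vowel merger, intervocalic voicing)
Nesim 'lowobonyor' matches the regular reflex exactly, so the pair is cognate.

yes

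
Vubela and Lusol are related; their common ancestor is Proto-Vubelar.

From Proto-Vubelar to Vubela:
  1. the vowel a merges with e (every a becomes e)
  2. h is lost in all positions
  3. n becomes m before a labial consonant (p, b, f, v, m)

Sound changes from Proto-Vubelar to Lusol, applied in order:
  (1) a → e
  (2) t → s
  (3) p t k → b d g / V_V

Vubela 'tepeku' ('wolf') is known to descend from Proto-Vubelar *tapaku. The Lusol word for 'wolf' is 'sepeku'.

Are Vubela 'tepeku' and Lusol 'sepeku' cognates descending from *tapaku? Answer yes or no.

no

Derive the expected Lusol reflex of *tapaku:
Lusol: start from *tapaku.
  rule 1 (vowel merger): tapaku → tepeku
  rule 2 (unconditioned shift): tepeku → sepeku
  rule 3 (intervocalic voicing): sepeku → sebegu
  ⇒ Lusol sebegu
The regular Lusol reflex would be 'sebegu', but the attested form is 'sepeku'. The correspondence is irregular, so they are not cognates (the Lusol form has a different source).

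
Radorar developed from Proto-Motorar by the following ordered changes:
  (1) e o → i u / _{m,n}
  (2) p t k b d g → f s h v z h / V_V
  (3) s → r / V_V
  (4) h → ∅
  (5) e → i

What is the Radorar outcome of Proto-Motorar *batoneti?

Radorar: *batoneti
  batoneti → batuneti   [pre-nasal raising]
  batuneti → basunesi   [intervocalic lenition]
  basunesi → baruneri   [rhotacism]
  baruneri (rule 4 does not apply)
  baruneri → baruniri   [vowel merger]
  giving Radorar baruniri.

baruniri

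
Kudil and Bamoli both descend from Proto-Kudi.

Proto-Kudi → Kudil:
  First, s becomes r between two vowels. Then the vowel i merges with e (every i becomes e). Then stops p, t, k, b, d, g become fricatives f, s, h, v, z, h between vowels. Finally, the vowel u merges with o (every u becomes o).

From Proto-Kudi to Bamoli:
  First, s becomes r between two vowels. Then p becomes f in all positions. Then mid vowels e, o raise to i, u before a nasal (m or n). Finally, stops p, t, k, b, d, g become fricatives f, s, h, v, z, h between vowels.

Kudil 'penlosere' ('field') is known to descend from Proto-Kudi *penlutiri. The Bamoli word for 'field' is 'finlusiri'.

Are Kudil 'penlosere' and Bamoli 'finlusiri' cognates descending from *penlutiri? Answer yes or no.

Derive the expected Bamoli reflex of *penlutiri:
Bamoli: *penlutiri
  penlutiri (rule 1 does not apply)
  penlutiri → fenlutiri   [unconditioned shift]
  fenlutiri → finlutiri   [pre-nasal raising]
  finlutiri → finlusiri   [intervocalic lenition]
  giving Bamoli finlusiri.
Bamoli 'finlusiri' matches the regular reflex exactly, so the pair is cognate.

yes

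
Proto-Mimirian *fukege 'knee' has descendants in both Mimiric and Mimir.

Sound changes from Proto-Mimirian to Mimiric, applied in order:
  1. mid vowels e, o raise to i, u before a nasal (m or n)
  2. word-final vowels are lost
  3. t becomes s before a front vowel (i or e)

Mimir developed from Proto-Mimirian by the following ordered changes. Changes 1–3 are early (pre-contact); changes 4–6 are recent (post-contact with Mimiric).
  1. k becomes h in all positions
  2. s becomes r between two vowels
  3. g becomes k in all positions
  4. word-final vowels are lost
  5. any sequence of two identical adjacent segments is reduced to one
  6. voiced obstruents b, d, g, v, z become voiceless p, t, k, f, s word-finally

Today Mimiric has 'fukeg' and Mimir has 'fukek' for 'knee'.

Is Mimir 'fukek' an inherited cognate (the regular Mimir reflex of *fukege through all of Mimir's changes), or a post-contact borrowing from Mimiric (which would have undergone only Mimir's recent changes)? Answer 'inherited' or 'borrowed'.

If inherited, *fukege would pass through all of Mimir's changes:
Mimir: *fukege > fuhege > fuheke > fuhek  (by unconditioned shift, unconditioned shift, apocope)
If borrowed from Mimiric 'fukeg' after the early changes, it would undergo only the recent ones:
  rule 4 (apocope): no change (fukeg)
  rule 5 (degemination): no change (fukeg)
  rule 6 (final devoicing): fukeg → fukek
  ⇒ as a loan: fukek
Mimir 'fukek' matches the loan outcome 'fukek', not the inherited 'fuhek' — it skipped the early Mimir changes, so it was borrowed from Mimiric.

borrowed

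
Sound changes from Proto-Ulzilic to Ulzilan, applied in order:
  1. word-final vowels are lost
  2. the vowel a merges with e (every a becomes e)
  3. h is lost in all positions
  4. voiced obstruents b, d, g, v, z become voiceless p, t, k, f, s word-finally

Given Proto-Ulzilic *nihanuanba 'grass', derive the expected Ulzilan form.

nienuenp

Ulzilan: start from *nihanuanba.
  rule 1 (apocope): nihanuanba → nihanuanb
  rule 2 (vowel merger): nihanuanb → nihenuenb
  rule 3 (h-loss): nihenuenb → nienuenb
  rule 4 (final devoicing): nienuenb → nienuenp
  ⇒ Ulzilan nienuenp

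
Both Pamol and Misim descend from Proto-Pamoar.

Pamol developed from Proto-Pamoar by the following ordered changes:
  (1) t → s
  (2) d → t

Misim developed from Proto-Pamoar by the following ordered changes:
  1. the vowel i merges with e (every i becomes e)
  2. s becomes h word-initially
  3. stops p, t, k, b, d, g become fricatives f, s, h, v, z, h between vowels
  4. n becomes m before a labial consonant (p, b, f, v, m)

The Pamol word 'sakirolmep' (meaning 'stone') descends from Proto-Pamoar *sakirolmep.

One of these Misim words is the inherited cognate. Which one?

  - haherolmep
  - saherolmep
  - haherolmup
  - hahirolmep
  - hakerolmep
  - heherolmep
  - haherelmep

haherolmep

Misim: *sakirolmep
  sakirolmep → sakerolmep   [vowel merger]
  sakerolmep → hakerolmep   [debuccalisation]
  hakerolmep → haherolmep   [intervocalic lenition]
  haherolmep (rule 4 does not apply)
  giving Misim haherolmep.
The other candidates each miss or misapply at least one Misim change.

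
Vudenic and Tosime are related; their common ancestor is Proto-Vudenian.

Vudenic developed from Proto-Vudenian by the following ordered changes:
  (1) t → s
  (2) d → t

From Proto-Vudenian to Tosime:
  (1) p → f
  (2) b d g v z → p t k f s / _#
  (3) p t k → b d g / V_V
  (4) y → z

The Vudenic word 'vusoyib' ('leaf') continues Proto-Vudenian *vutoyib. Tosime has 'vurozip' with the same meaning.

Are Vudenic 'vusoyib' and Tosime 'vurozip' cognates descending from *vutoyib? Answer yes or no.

no

Derive the expected Tosime reflex of *vutoyib:
Tosime: *vutoyib
  vutoyib (rule 1 does not apply)
  vutoyib → vutoyip   [final devoicing]
  vutoyip → vudoyip   [intervocalic voicing]
  vudoyip → vudozip   [unconditioned shift]
  giving Tosime vudozip.
The regular Tosime reflex would be 'vudozip', but the attested form is 'vurozip'. The correspondence is irregular, so they are not cognates (the Tosime form has a different source).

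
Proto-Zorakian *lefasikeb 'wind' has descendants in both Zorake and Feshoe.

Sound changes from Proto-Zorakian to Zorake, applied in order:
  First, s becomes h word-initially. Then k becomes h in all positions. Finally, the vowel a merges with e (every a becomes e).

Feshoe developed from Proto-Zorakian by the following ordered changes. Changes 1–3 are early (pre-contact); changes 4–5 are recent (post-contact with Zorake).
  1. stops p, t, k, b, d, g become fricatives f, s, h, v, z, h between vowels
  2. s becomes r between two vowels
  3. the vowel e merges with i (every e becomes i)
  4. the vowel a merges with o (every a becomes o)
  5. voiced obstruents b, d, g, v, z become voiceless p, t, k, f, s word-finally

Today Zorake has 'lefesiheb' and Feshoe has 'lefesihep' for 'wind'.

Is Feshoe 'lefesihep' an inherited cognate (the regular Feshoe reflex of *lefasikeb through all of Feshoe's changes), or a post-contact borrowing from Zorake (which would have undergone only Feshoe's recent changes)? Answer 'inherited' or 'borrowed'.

borrowed

If inherited, *lefasikeb would pass through all of Feshoe's changes:
Feshoe: *lefasikeb > lefasiheb > lefariheb > lifarihib > liforihib > liforihip  (by intervocalic lenition, rhotacism, vowel merger, vowel merger, final devoicing)
If borrowed from Zorake 'lefesiheb' after the early changes, it would undergo only the recent ones:
  rule 4 (vowel merger): no change (lefesiheb)
  rule 5 (final devoicing): lefesiheb → lefesihep
  ⇒ as a loan: lefesihep
Feshoe 'lefesihep' matches the loan outcome 'lefesihep', not the inherited 'liforihip' — it skipped the early Feshoe changes, so it was borrowed from Zorake.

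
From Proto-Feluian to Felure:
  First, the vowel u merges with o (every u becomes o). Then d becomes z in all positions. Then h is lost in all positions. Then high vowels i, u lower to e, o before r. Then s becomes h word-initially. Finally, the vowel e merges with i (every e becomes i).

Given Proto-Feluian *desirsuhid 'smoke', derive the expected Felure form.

zisirsoiz

Felure: start from *desirsuhid.
  rule 1 (vowel merger): desirsuhid → desirsohid
  rule 2 (unconditioned shift): desirsohid → zesirsohiz
  rule 3 (h-loss): zesirsohiz → zesirsoiz
  rule 4 (pre-rhotic lowering): zesirsoiz → zesersoiz
  rule 5: no change — zesersoiz
  rule 6 (vowel merger): zesersoiz → zisirsoiz
  ⇒ Felure zisirsoiz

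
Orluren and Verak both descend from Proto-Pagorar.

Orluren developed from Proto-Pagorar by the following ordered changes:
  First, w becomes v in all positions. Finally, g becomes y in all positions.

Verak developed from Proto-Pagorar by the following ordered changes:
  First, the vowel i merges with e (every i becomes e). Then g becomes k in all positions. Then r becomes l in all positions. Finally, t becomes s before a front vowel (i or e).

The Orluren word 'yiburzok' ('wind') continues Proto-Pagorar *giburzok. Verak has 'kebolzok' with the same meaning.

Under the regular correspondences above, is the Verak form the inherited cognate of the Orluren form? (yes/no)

no

Derive the expected Verak reflex of *giburzok:
Verak: *giburzok
  giburzok → geburzok   [vowel merger]
  geburzok → keburzok   [unconditioned shift]
  keburzok → kebulzok   [unconditioned shift]
  kebulzok (rule 4 does not apply)
  giving Verak kebulzok.
The regular Verak reflex would be 'kebulzok', but the attested form is 'kebolzok'. The correspondence is irregular, so they are not cognates (the Verak form has a different source).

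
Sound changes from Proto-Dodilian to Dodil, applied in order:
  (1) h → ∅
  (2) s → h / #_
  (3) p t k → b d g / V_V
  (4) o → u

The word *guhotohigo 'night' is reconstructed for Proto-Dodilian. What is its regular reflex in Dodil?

guuduigu

Dodil: start from *guhotohigo.
  rule 1 (h-loss): guhotohigo → guotoigo
  rule 2: no change — guotoigo
  rule 3 (intervocalic voicing): guotoigo → guodoigo
  rule 4 (vowel merger): guodoigo → guuduigu
  ⇒ Dodil guuduigu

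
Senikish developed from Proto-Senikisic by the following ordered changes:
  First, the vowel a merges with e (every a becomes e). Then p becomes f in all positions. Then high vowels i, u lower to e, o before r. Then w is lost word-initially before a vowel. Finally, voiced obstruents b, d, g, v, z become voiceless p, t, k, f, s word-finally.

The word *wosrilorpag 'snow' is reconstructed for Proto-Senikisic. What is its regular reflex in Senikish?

Senikish: *wosrilorpag > wosrilorpeg > wosrilorfeg > osrilorfeg > osrilorfek  (by vowel merger, unconditioned shift, glide loss, final devoicing)

osrilorfek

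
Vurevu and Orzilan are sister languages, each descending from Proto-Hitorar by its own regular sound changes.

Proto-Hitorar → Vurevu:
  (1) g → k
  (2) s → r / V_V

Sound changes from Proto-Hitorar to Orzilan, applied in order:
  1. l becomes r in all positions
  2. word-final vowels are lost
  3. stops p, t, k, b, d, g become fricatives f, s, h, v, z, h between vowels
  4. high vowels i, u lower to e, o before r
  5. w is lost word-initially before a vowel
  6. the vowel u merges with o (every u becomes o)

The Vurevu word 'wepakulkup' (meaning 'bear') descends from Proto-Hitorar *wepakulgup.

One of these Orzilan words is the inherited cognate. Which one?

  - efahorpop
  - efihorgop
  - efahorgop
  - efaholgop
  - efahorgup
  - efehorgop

Orzilan: *wepakulgup
  wepakulgup → wepakurgup   [unconditioned shift]
  wepakurgup (rule 2 does not apply)
  wepakurgup → wefahurgup   [intervocalic lenition]
  wefahurgup → wefahorgup   [pre-rhotic lowering]
  wefahorgup → efahorgup   [glide loss]
  efahorgup → efahorgop   [vowel merger]
  giving Orzilan efahorgop.
Among the options, 'efahorgop' alone shows every Orzilan change applied in order.

efahorgop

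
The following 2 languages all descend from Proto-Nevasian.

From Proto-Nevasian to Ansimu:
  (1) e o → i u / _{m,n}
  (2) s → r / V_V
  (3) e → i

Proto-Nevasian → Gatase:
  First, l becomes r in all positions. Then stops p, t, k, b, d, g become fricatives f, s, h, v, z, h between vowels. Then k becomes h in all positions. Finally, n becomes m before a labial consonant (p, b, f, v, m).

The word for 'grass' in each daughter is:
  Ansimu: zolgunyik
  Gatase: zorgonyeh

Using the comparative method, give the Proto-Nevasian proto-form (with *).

Position 5: Ansimu has u, Gatase has o. Gatase preserves o here (none of its changes turn any other segment into o), so the proto-segment is *o.
Position 3: Ansimu has l, Gatase has r. Ansimu preserves l here (none of its changes turn any other segment into l), so the proto-segment is *l.
Continuing position by position gives *zolgonyek; check it forward:
Ansimu: *zolgonyek
  zolgonyek → zolgunyek   [pre-nasal raising]
  zolgunyek (rule 2 does not apply)
  zolgunyek → zolgunyik   [vowel merger]
  giving Ansimu zolgunyik.
Gatase: *zolgonyek > zorgonyek > zorgonyeh  (by unconditioned shift, unconditioned shift)
*zolgonyek is the unique common source.

*zolgonyek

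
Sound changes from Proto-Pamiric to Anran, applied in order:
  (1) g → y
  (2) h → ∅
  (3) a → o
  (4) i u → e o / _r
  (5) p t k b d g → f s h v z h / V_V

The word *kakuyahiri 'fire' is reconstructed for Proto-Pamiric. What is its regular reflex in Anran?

kohuyoeri

Anran: *kakuyahiri > kakuyairi > kokuyoiri > kokuyoeri > kohuyoeri  (by h-loss, vowel merger, pre-rhotic lowering, intervocalic lenition)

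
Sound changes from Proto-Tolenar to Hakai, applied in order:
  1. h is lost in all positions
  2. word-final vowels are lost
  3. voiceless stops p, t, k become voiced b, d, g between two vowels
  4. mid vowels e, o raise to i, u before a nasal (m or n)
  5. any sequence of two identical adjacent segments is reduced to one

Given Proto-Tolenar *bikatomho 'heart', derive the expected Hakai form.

bigadum

Hakai: *bikatomho
  bikatomho → bikatomo   [h-loss]
  bikatomo → bikatom   [apocope]
  bikatom → bigadom   [intervocalic voicing]
  bigadom → bigadum   [pre-nasal raising]
  bigadum (rule 5 does not apply)
  giving Hakai bigadum.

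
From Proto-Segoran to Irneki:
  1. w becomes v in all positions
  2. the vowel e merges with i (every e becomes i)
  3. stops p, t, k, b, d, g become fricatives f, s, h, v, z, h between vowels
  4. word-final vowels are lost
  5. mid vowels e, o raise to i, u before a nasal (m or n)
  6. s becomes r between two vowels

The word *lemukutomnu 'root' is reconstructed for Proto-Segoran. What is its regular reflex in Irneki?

Irneki: *lemukutomnu
  lemukutomnu (rule 1 does not apply)
  lemukutomnu → limukutomnu   [vowel merger]
  limukutomnu → limuhusomnu   [intervocalic lenition]
  limuhusomnu → limuhusomn   [apocope]
  limuhusomn → limuhusumn   [pre-nasal raising]
  limuhusumn → limuhurumn   [rhotacism]
  giving Irneki limuhurumn.

limuhurumn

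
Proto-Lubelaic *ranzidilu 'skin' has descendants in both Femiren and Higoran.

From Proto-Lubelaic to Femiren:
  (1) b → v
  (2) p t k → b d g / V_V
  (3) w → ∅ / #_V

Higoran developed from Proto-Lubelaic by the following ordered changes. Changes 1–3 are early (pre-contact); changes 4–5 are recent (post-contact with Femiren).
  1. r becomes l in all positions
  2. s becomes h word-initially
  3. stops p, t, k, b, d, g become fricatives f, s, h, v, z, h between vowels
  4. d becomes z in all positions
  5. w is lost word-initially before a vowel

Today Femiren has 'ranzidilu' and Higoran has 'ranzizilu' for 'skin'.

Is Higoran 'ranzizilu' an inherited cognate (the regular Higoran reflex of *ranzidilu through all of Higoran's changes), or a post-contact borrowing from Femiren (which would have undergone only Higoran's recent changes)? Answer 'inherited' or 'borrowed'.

borrowed

If inherited, *ranzidilu would pass through all of Higoran's changes:
Higoran: start from *ranzidilu.
  rule 1 (unconditioned shift): ranzidilu → lanzidilu
  rule 2: no change — lanzidilu
  rule 3 (intervocalic lenition): lanzidilu → lanzizilu
  rule 4: no change — lanzizilu
  rule 5: no change — lanzizilu
  ⇒ Higoran lanzizilu
If borrowed from Femiren 'ranzidilu' after the early changes, it would undergo only the recent ones:
  rule 4 (unconditioned shift): ranzidilu → ranzizilu
  rule 5 (glide loss): no change (ranzizilu)
  ⇒ as a loan: ranzizilu
Higoran 'ranzizilu' matches the loan outcome 'ranzizilu', not the inherited 'lanzizilu' — it skipped the early Higoran changes, so it was borrowed from Femiren.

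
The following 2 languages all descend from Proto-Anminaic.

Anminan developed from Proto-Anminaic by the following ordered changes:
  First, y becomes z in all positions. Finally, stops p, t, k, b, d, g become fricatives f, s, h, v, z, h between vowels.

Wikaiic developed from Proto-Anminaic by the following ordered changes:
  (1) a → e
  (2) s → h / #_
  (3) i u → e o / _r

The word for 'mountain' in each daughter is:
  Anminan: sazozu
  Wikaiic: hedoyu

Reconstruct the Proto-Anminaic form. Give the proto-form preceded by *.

*sadoyu

Position 3: Anminan has z, Wikaiic has d. Wikaiic preserves d here (none of its changes turn any other segment into d), so the proto-segment is *d.
Position 5: Anminan has z, Wikaiic has y. Wikaiic preserves y here (none of its changes turn any other segment into y), so the proto-segment is *y.
Position 2: Anminan has a, Wikaiic has e. Anminan preserves a here (none of its changes turn any other segment into a), so the proto-segment is *a.
Verify the candidate proto-form against each daughter:
Anminan: *sadoyu
  sadoyu → sadozu   [unconditioned shift]
  sadozu → sazozu   [intervocalic lenition]
  giving Anminan sazozu.
Wikaiic: *sadoyu
  sadoyu → sedoyu   [vowel merger]
  sedoyu → hedoyu   [debuccalisation]
  hedoyu (rule 3 does not apply)
  giving Wikaiic hedoyu.
*sadoyu is the unique common source.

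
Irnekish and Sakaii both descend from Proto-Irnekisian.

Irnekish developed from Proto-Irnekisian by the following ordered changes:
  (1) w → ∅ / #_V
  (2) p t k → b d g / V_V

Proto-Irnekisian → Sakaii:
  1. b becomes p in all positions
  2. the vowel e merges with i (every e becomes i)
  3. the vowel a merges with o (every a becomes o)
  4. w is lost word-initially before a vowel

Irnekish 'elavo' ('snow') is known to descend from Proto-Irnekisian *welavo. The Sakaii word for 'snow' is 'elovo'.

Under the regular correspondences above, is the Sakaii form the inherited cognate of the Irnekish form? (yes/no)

Derive the expected Sakaii reflex of *welavo:
Sakaii: *welavo > wilavo > wilovo > ilovo  (by vowel merger, vowel merger, glide loss)
The regular Sakaii reflex would be 'ilovo', but the attested form is 'elovo'. The correspondence is irregular, so they are not cognates (the Sakaii form has a different source).

no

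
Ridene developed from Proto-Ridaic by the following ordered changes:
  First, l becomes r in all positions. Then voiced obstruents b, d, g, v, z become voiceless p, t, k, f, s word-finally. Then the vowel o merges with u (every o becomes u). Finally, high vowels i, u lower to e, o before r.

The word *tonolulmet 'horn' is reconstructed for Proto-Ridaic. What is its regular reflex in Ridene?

Ridene: *tonolulmet
  tonolulmet → tonorurmet   [unconditioned shift]
  tonorurmet (rule 2 does not apply)
  tonorurmet → tunururmet   [vowel merger]
  tunururmet → tunorormet   [pre-rhotic lowering]
  giving Ridene tunorormet.

tunorormet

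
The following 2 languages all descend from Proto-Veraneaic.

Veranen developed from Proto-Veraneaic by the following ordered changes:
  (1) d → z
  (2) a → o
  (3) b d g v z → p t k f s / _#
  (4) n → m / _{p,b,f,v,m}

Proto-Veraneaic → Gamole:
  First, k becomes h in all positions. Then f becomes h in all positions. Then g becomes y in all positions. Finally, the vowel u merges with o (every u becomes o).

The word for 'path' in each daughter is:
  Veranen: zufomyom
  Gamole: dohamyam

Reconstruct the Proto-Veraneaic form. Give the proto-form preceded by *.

*dufamyam

Position 2: Veranen has u, Gamole has o. Veranen preserves u here (none of its changes turn any other segment into u), so the proto-segment is *u.
Position 1: Veranen has z, Gamole has d. Gamole preserves d here (none of its changes turn any other segment into d), so the proto-segment is *d.
Position 4: Veranen has o, Gamole has a. Gamole preserves a here (none of its changes turn any other segment into a), so the proto-segment is *a.
Verify the candidate proto-form against each daughter:
Veranen: *dufamyam > zufamyam > zufomyom  (by unconditioned shift, vowel merger)
Gamole: *dufamyam
  dufamyam (rule 1 does not apply)
  dufamyam → duhamyam   [unconditioned shift]
  duhamyam (rule 3 does not apply)
  duhamyam → dohamyam   [vowel merger]
  giving Gamole dohamyam.
*dufamyam is the unique common source.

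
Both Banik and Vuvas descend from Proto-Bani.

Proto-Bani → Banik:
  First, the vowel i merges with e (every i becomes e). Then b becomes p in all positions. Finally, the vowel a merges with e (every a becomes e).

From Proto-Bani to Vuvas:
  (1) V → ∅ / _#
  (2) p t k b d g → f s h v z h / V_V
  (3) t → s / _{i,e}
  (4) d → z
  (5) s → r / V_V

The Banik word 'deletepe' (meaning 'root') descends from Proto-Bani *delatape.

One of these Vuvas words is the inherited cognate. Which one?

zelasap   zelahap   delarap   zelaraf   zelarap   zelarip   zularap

Vuvas: start from *delatape.
  rule 1 (apocope): delatape → delatap
  rule 2 (intervocalic lenition): delatap → delasap
  rule 3: no change — delasap
  rule 4 (unconditioned shift): delasap → zelasap
  rule 5 (rhotacism): zelasap → zelarap
  ⇒ Vuvas zelarap
The other candidates each miss or misapply at least one Vuvas change.

zelarap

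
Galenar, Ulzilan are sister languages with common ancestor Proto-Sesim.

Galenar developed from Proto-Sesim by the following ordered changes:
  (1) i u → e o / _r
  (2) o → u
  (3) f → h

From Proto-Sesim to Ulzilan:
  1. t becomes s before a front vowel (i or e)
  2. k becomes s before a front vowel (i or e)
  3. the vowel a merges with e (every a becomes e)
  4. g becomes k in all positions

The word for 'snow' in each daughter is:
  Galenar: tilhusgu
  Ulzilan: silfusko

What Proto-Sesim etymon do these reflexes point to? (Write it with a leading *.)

Position 4: Galenar has h, Ulzilan has f. Ulzilan preserves f here (none of its changes turn any other segment into f), so the proto-segment is *f.
Position 8: Galenar has u, Ulzilan has o. Ulzilan preserves o here (none of its changes turn any other segment into o), so the proto-segment is *o.
This points to *tilfusgo. Verify forward in each daughter:
Galenar: *tilfusgo > tilfusgu > tilhusgu  (by vowel merger, unconditioned shift)
Ulzilan: start from *tilfusgo.
  rule 1 (palatalisation): tilfusgo → silfusgo
  rule 2: no change — silfusgo
  rule 3: no change — silfusgo
  rule 4 (unconditioned shift): silfusgo → silfusko
  ⇒ Ulzilan silfusko
No other proto-form is consistent with every reflex, so the reconstruction is *tilfusgo.

*tilfusgo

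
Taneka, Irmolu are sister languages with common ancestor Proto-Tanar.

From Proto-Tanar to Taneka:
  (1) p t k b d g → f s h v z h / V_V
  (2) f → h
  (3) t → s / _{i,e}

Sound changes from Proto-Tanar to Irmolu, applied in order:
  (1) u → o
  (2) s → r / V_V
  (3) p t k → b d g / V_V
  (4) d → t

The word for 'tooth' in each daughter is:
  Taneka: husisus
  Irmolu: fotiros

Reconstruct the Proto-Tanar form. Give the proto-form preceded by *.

Position 1: Taneka has h, Irmolu has f. Irmolu preserves f here (none of its changes turn any other segment into f), so the proto-segment is *f.
Position 3: Taneka has s, Irmolu has t. Taking the neighbouring segments as reconstructed: Taneka s could go back to *t or *s; Irmolu t could go back to *t or *d — the one source consistent with every daughter is *t.
Position 6: Taneka has u, Irmolu has o. Taneka preserves u here (none of its changes turn any other segment into u), so the proto-segment is *u.
Verify the candidate proto-form against each daughter:
Taneka: *futisus > fusisus > husisus  (by intervocalic lenition, unconditioned shift)
Irmolu: *futisus > fotisos > fotiros > fodiros > fotiros  (by vowel merger, rhotacism, intervocalic voicing, unconditioned shift)
Only *futisus yields all of Taneka husisus, Irmolu fotiros.

*futisus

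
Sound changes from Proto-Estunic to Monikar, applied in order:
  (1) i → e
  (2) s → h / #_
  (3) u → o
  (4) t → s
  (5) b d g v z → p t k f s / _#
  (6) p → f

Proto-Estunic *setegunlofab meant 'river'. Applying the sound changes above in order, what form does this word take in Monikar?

Monikar: *setegunlofab
  setegunlofab (rule 1 does not apply)
  setegunlofab → hetegunlofab   [debuccalisation]
  hetegunlofab → hetegonlofab   [vowel merger]
  hetegonlofab → hesegonlofab   [unconditioned shift]
  hesegonlofab → hesegonlofap   [final devoicing]
  hesegonlofap → hesegonlofaf   [unconditioned shift]
  giving Monikar hesegonlofaf.

hesegonlofaf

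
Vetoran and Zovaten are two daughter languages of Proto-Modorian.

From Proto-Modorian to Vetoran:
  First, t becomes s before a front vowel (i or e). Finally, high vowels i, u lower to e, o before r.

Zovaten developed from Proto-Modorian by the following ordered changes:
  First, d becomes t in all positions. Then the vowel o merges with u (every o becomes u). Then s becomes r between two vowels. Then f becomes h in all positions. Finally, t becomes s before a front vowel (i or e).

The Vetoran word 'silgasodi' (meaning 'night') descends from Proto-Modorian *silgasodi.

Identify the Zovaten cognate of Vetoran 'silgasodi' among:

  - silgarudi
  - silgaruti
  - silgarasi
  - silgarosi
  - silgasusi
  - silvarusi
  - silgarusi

silgarusi

Zovaten: start from *silgasodi.
  rule 1 (unconditioned shift): silgasodi → silgasoti
  rule 2 (vowel merger): silgasoti → silgasuti
  rule 3 (rhotacism): silgasuti → silgaruti
  rule 4: no change — silgaruti
  rule 5 (palatalisation): silgaruti → silgarusi
  ⇒ Zovaten silgarusi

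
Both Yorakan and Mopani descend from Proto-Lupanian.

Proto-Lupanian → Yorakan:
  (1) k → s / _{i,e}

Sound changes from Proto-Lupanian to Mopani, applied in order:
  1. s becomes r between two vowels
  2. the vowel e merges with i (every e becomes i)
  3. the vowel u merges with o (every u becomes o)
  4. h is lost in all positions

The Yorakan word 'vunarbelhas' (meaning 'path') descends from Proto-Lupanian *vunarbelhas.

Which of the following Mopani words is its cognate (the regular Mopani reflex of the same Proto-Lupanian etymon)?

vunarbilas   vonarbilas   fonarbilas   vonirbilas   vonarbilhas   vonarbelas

Mopani: start from *vunarbelhas.
  rule 1: no change — vunarbelhas
  rule 2 (vowel merger): vunarbelhas → vunarbilhas
  rule 3 (vowel merger): vunarbilhas → vonarbilhas
  rule 4 (h-loss): vonarbilhas → vonarbilas
  ⇒ Mopani vonarbilas

vonarbilas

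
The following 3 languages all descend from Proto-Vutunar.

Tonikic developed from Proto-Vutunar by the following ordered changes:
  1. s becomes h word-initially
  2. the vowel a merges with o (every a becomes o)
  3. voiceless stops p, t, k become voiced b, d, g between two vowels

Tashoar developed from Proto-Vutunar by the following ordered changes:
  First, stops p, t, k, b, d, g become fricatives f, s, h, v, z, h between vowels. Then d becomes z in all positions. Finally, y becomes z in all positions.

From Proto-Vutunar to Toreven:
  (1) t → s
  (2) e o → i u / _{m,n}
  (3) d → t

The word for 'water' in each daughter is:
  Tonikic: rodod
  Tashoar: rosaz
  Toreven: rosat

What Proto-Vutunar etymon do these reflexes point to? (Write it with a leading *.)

Position 3: Tonikic has d, Tashoar has s, Toreven has s. Taking the neighbouring segments as reconstructed: Tonikic d could go back to *t or *d; Tashoar s could go back to *t or *s; Toreven s could go back to *t or *s — the one source consistent with every daughter is *t.
Position 5: Tonikic has d, Tashoar has z, Toreven has t. In Toreven, t can only continue *d, so the proto-segment is *d.
Position 4: Tonikic has o, Tashoar has a, Toreven has a. Tashoar preserves a here (none of its changes turn any other segment into a), so the proto-segment is *a.
The remaining positions agree across the daughters. Check the candidate against every language:
Tonikic: start from *rotad.
  rule 1: no change — rotad
  rule 2 (vowel merger): rotad → rotod
  rule 3 (intervocalic voicing): rotod → rodod
  ⇒ Tonikic rodod
Tashoar: *rotad
  rotad → rosad   [intervocalic lenition]
  rosad → rosaz   [unconditioned shift]
  rosaz (rule 3 does not apply)
  giving Tashoar rosaz.
Toreven: *rotad
  rotad → rosad   [unconditioned shift]
  rosad (rule 2 does not apply)
  rosad → rosat   [unconditioned shift]
  giving Toreven rosat.
Only *rotad yields all of Tonikic rodod, Tashoar rosaz, Toreven rosat.

*rotad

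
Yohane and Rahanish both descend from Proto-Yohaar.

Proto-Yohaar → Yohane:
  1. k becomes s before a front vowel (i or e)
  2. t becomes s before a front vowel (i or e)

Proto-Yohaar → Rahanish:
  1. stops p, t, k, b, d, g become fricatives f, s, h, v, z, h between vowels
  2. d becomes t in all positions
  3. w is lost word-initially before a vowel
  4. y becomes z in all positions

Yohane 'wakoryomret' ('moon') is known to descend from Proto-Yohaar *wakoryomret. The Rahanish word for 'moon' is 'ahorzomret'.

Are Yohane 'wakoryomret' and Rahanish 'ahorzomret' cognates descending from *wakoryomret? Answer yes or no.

yes

Derive the expected Rahanish reflex of *wakoryomret:
Rahanish: *wakoryomret > wahoryomret > ahoryomret > ahorzomret  (by intervocalic lenition, glide loss, unconditioned shift)
Rahanish 'ahorzomret' matches the regular reflex exactly, so the pair is cognate.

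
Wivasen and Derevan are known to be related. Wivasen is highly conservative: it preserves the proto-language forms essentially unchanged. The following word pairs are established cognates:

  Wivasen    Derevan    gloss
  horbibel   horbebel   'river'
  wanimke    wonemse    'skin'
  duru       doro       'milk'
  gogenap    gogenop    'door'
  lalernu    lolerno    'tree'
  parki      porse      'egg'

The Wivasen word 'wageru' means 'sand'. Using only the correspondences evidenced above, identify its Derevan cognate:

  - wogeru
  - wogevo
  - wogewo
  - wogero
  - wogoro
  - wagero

lalernu ~ lolerno — Wivasen a corresponds to Derevan o after a consonant, before a consonant other than r, m, n, p, b, f, v.
duru ~ doro, lalernu ~ lolerno — Wivasen u corresponds to Derevan o word-finally.
Applying these to Wivasen 'wageru':
  wageru → wogeru   (a→o after a consonant, before a consonant other than r, m, n, p, b, f, v)
  wogeru → wogero   (u→o word-finally)
So the Derevan cognate is 'wogero'.

wogero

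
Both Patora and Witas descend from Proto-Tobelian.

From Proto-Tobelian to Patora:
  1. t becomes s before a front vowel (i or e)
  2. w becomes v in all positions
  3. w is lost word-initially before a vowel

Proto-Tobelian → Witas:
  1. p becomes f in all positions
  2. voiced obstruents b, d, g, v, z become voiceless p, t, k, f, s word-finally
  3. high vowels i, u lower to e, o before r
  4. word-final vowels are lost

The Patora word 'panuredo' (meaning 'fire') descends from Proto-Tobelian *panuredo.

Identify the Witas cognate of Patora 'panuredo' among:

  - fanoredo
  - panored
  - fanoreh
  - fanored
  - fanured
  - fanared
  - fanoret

Witas: *panuredo
  panuredo → fanuredo   [unconditioned shift]
  fanuredo (rule 2 does not apply)
  fanuredo → fanoredo   [pre-rhotic lowering]
  fanoredo → fanored   [apocope]
  giving Witas fanored.

fanored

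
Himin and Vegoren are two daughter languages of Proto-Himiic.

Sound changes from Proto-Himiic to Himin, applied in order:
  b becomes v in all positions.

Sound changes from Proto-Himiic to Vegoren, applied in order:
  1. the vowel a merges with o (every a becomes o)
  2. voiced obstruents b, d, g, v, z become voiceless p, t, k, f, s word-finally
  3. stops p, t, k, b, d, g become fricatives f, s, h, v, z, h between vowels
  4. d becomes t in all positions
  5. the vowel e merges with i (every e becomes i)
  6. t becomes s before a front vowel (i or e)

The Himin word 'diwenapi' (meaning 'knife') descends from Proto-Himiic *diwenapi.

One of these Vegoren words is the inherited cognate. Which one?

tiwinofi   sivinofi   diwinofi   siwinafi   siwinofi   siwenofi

siwinofi

Vegoren: *diwenapi > diwenopi > diwenofi > tiwenofi > tiwinofi > siwinofi  (by vowel merger, intervocalic lenition, unconditioned shift, vowel merger, palatalisation)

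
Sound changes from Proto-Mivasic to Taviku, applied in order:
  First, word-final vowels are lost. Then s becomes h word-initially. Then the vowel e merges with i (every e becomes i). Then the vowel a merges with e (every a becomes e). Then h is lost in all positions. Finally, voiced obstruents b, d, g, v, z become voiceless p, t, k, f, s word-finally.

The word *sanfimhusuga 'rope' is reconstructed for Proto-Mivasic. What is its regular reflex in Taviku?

enfimusuk

Taviku: start from *sanfimhusuga.
  rule 1 (apocope): sanfimhusuga → sanfimhusug
  rule 2 (debuccalisation): sanfimhusug → hanfimhusug
  rule 3: no change — hanfimhusug
  rule 4 (vowel merger): hanfimhusug → henfimhusug
  rule 5 (h-loss): henfimhusug → enfimusug
  rule 6 (final devoicing): enfimusug → enfimusuk
  ⇒ Taviku enfimusuk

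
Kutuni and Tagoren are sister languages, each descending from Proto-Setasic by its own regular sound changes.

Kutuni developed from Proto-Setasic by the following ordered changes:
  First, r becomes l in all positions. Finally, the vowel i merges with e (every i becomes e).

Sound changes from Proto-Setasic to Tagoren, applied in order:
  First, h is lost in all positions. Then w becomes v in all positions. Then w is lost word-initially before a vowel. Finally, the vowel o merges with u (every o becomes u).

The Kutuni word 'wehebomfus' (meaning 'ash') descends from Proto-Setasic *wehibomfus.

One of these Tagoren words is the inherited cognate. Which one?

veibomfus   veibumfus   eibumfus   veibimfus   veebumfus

veibumfus

Tagoren: *wehibomfus > weibomfus > veibomfus > veibumfus  (by h-loss, unconditioned shift, vowel merger)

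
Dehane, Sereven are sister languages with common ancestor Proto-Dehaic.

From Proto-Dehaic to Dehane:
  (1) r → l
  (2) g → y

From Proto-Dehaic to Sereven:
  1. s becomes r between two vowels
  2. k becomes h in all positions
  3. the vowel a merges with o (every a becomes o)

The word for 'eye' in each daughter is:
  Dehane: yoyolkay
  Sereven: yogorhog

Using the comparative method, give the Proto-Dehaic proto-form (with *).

*yogorkag

Position 3: Dehane has y, Sereven has g. Sereven preserves g here (none of its changes turn any other segment into g), so the proto-segment is *g.
Position 6: Dehane has k, Sereven has h. Dehane preserves k here (none of its changes turn any other segment into k), so the proto-segment is *k.
Continuing position by position gives *yogorkag; check it forward:
Dehane: start from *yogorkag.
  rule 1 (unconditioned shift): yogorkag → yogolkag
  rule 2 (unconditioned shift): yogolkag → yoyolkay
  ⇒ Dehane yoyolkay
Sereven: *yogorkag > yogorhag > yogorhog  (by unconditioned shift, vowel merger)
*yogorkag is the unique common source.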